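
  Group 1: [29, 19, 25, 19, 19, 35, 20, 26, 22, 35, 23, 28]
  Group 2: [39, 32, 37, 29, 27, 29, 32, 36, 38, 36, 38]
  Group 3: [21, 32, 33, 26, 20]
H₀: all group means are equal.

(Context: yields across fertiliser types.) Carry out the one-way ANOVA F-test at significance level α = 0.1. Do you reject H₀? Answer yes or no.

Group means [25.00, 33.91, 26.40], grand mean 28.750
SSB = Σnᵢ(x̄ᵢ−x̄)² = 489.141; SSW = ΣΣ(x−x̄ᵢ)² = 698.109
MSB = 489.141/2 = 244.5705; MSW = 698.109/25 = 27.9244
F = MSB/MSW = 8.7583
df = (2, 25)
p-value (upper-tail) = 0.00131
At α=0.1: p < α → reject H₀

reject H₀: yes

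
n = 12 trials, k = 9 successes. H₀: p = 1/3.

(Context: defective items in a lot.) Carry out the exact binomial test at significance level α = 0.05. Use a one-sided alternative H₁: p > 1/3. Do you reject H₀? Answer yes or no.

Exact binomial: n=12, k=9, p₀=1/3=0.3333
P(X≥9) from Σ C(n,i)·p₀^i·(1−p₀)^(n−i)
p-value (one-sided, H₁ greater) = 0.00386
At α=0.05: p < α → reject H₀

reject H₀: yes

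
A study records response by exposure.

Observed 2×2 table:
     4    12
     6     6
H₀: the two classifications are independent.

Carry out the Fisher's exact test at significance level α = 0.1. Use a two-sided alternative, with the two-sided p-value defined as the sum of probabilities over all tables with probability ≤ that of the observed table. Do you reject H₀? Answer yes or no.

Margins: r₁=16, r₂=12, c₁=10, c₂=18, n=28
p_obs = C(16,4)·C(12,6)/C(28,10); sum pmf over tables with pmf ≤ p_obs
p-value (two-sided) = 0.24254
At α=0.1: p ≥ α → fail to reject H₀

reject H₀: no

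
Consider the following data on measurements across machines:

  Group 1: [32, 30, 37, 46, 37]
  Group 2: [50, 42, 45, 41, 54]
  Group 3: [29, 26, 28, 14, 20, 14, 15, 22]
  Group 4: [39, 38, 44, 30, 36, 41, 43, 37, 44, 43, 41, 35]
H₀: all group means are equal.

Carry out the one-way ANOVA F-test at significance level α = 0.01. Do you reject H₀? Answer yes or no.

reject H₀: yes

Group means [36.40, 46.40, 21.00, 39.25], grand mean 35.100
SSB = Σnᵢ(x̄ᵢ−x̄)² = 2444.050; SSW = ΣΣ(x−x̄ᵢ)² = 748.650
MSB = 2444.050/3 = 814.6833; MSW = 748.650/26 = 28.7942
F = MSB/MSW = 28.2933
df = (3, 26)
p-value (upper-tail) = 0.00000
At α=0.01: p < α → reject H₀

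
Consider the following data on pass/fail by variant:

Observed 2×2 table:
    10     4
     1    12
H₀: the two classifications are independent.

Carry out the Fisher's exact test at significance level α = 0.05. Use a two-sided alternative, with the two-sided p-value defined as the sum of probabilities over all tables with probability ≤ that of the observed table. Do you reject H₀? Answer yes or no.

Margins: r₁=14, r₂=13, c₁=11, c₂=16, n=27
p_obs = C(14,10)·C(13,1)/C(27,11); sum pmf over tables with pmf ≤ p_obs
p-value (two-sided) = 0.00134
At α=0.05: p < α → reject H₀

reject H₀: yes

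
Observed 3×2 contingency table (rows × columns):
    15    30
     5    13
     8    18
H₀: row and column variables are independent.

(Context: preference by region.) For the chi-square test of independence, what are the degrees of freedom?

df = (r−1)(c−1) = (3−1)·(2−1) = 2

degrees of freedom = 2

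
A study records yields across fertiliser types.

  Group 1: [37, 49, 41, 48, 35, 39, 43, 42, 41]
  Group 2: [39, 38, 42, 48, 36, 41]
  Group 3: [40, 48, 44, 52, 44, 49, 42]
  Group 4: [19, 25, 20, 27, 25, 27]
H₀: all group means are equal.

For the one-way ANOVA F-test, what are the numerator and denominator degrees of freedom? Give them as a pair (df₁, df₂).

k = 4 groups, N = 28 total
df = (k−1, N−k) = (4−1, 28−4) = (3, 24)

degrees of freedom = [3, 24]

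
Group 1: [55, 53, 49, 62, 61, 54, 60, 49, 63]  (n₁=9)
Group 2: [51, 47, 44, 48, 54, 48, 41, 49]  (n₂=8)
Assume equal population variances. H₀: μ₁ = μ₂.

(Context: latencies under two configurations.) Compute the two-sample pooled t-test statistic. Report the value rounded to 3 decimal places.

test statistic = 3.614

x̄₁=56.222, s₁=5.449, n₁=9
x̄₂=47.750, s₂=3.991, n₂=8
s_p² = [8·5.449² + 7·3.991²]/15 = 23.2704
SE = √(s_p²·(1/9+1/8)) = 2.3440
t = (56.222−47.750)/2.3440 = 3.6144
df = 15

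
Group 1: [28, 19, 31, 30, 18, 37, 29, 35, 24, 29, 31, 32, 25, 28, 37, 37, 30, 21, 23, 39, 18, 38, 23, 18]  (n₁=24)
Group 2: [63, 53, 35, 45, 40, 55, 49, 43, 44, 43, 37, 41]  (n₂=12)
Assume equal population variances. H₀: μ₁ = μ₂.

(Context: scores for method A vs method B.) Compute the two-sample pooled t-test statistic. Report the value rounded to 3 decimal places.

test statistic = -6.791

x̄₁=28.333, s₁=6.787, n₁=24
x̄₂=45.667, s₂=8.049, n₂=12
s_p² = [23·6.787² + 11·8.049²]/34 = 52.1176
SE = √(s_p²·(1/24+1/12)) = 2.5524
t = (28.333−45.667)/2.5524 = -6.7910
df = 34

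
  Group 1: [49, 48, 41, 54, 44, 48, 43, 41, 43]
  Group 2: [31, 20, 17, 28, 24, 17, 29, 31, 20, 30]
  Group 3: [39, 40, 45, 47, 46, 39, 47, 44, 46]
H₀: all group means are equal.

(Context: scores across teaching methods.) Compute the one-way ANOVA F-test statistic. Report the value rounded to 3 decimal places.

test statistic = 59.292

Group means [45.67, 24.70, 43.67], grand mean 37.536
SSB = Σnᵢ(x̄ᵢ−x̄)² = 2580.864; SSW = ΣΣ(x−x̄ᵢ)² = 544.100
MSB = 2580.864/2 = 1290.4321; MSW = 544.100/25 = 21.7640
F = MSB/MSW = 59.2920
df = (2, 25)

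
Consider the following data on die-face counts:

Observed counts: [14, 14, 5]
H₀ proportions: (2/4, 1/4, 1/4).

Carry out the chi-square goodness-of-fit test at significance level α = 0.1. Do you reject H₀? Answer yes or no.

n = 33; E_i = n·p_i = [16.50, 8.25, 8.25]
χ² = (14−16.50)²/16.50 + (14−8.25)²/8.25 + (5−8.25)²/8.25 = 5.6667
df = 2
p-value (upper-tail) = 0.05882
At α=0.1: p < α → reject H₀

reject H₀: yes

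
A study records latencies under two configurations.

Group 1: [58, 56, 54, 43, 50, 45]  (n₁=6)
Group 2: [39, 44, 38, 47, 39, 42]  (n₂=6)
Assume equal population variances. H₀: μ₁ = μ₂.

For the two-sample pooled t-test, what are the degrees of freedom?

degrees of freedom = 10

df = n₁ + n₂ − 2 = 6 + 6 − 2 = 10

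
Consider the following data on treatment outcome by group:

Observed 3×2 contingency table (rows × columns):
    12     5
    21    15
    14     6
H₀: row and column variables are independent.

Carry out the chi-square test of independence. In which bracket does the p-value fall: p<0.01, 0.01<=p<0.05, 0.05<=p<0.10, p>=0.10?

Row totals [17, 36, 20], col totals [47, 26], n=73
χ² = (12−10.95)²/10.95 + (5−6.05)²/6.05 + (21−23.18)²/23.18 + (15−12.82)²/12.82 + (14−12.88)²/12.88 + (6−7.12)²/7.12 = 1.1352
df = 2
p-value (upper-tail) = 0.56688
→ bracket: p>=0.10

p-value bracket: p>=0.10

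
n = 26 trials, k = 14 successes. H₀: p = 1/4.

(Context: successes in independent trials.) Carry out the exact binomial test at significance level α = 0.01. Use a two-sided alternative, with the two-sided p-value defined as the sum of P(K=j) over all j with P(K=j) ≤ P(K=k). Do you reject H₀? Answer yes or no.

reject H₀: yes

Exact binomial: n=26, k=14, p₀=1/4=0.2500
P(X=j) = C(n,j)·p₀^j·(1−p₀)^(n−j); p = Σ P(X=j) over j with P(X=j) ≤ P(X=14)
p-value (two-sided) = 0.00209
At α=0.01: p < α → reject H₀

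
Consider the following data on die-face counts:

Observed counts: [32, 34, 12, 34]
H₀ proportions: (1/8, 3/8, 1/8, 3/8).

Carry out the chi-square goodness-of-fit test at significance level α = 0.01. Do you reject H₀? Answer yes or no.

n = 112; E_i = n·p_i = [14.00, 42.00, 14.00, 42.00]
χ² = (32−14.00)²/14.00 + (34−42.00)²/42.00 + (12−14.00)²/14.00 + (34−42.00)²/42.00 = 26.4762
df = 3
p-value (upper-tail) = 0.00001
At α=0.01: p < α → reject H₀

reject H₀: yes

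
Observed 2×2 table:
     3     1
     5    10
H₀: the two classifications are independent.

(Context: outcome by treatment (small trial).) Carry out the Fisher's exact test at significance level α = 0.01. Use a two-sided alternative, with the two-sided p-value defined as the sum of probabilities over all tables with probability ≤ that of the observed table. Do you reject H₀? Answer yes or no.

reject H₀: no

Margins: r₁=4, r₂=15, c₁=8, c₂=11, n=19
p_obs = C(4,3)·C(15,5)/C(19,8); sum pmf over tables with pmf ≤ p_obs
p-value (two-sided) = 0.26213
At α=0.01: p ≥ α → fail to reject H₀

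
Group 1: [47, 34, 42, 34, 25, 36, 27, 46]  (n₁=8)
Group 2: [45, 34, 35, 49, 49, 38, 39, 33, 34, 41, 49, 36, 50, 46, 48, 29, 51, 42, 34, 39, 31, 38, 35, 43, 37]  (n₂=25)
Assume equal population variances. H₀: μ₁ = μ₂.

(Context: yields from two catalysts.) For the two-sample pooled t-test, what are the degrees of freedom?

df = n₁ + n₂ − 2 = 8 + 25 − 2 = 31

degrees of freedom = 31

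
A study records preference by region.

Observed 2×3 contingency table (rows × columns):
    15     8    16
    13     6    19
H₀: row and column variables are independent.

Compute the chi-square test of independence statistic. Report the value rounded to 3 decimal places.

test statistic = 0.673

Row totals [39, 38], col totals [28, 14, 35], n=77
χ² = (15−14.18)²/14.18 + (8−7.09)²/7.09 + (16−17.73)²/17.73 + (13−13.82)²/13.82 + (6−6.91)²/6.91 + (19−17.27)²/17.27 = 0.6728
df = 2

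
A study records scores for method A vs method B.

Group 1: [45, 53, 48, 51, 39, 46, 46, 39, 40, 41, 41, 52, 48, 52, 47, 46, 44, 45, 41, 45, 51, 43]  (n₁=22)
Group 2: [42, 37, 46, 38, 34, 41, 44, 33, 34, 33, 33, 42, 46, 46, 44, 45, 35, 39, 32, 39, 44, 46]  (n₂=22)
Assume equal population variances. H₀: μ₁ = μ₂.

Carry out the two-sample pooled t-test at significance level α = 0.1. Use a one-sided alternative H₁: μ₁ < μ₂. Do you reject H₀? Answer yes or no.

reject H₀: no

x̄₁=45.591, s₁=4.372, n₁=22
x̄₂=39.682, s₂=5.103, n₂=22
s_p² = [21·4.372² + 21·5.103²]/42 = 22.5736
SE = √(s_p²·(1/22+1/22)) = 1.4325
t = (45.591−39.682)/1.4325 = 4.1249
df = 42
p-value (one-sided, H₁ less) = 0.99991
At α=0.1: p ≥ α → fail to reject H₀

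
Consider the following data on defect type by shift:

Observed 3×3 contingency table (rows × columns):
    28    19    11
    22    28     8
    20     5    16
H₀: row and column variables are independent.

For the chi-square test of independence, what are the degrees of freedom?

df = (r−1)(c−1) = (3−1)·(3−1) = 4

degrees of freedom = 4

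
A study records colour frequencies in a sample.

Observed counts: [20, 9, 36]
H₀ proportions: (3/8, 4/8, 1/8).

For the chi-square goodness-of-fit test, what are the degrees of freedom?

df = k − 1 = 3 − 1 = 2

degrees of freedom = 2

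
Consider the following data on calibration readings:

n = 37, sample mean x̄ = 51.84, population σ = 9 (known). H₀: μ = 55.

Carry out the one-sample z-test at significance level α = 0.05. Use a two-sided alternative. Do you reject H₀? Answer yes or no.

SE = σ/√n = 9/√37 = 1.4796
z = (x̄−μ₀)/SE = (51.84−55)/1.4796 = -2.1357
p-value (two-sided) = 0.03270
At α=0.05: p < α → reject H₀

reject H₀: yes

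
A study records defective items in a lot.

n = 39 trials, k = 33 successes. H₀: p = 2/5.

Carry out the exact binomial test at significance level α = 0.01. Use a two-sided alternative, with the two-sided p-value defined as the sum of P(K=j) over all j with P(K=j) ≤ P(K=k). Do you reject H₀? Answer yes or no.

reject H₀: yes

Exact binomial: n=39, k=33, p₀=2/5=0.4000
P(X=j) = C(n,j)·p₀^j·(1−p₀)^(n−j); p = Σ P(X=j) over j with P(X=j) ≤ P(X=33)
p-value (two-sided) = 0.00000
At α=0.01: p < α → reject H₀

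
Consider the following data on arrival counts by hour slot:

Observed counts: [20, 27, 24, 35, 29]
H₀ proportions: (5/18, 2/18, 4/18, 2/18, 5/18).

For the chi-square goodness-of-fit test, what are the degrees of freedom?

df = k − 1 = 5 − 1 = 4

degrees of freedom = 4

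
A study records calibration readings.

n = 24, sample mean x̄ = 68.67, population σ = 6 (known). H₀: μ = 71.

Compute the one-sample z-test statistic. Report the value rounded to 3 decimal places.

test statistic = -1.902

SE = σ/√n = 6/√24 = 1.2247
z = (x̄−μ₀)/SE = (68.67−71)/1.2247 = -1.9024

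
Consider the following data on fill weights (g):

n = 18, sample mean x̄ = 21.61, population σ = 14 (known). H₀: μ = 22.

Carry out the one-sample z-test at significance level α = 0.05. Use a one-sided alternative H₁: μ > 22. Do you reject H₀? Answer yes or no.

SE = σ/√n = 14/√18 = 3.2998
z = (x̄−μ₀)/SE = (21.61−22)/3.2998 = -0.1182
p-value (one-sided, H₁ greater) = 0.54704
At α=0.05: p ≥ α → fail to reject H₀

reject H₀: no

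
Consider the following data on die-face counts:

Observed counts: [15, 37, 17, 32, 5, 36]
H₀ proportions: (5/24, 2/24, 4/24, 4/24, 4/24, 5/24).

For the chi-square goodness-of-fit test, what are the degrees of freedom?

df = k − 1 = 6 − 1 = 5

degrees of freedom = 5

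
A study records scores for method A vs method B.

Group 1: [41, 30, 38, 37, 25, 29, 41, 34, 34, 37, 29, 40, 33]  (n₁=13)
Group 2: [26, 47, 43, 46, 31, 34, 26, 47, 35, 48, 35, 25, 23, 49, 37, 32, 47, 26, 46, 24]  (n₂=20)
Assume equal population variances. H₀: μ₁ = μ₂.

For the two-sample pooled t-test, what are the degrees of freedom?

degrees of freedom = 31

df = n₁ + n₂ − 2 = 13 + 20 − 2 = 31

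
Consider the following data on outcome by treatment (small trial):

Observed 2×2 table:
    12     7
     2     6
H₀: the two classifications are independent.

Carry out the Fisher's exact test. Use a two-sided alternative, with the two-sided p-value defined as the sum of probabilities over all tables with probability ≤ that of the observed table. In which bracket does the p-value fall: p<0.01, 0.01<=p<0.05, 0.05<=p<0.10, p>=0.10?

p-value bracket: p>=0.10

Margins: r₁=19, r₂=8, c₁=14, c₂=13, n=27
p_obs = C(19,12)·C(8,2)/C(27,14); sum pmf over tables with pmf ≤ p_obs
p-value (two-sided) = 0.10319
→ bracket: p>=0.10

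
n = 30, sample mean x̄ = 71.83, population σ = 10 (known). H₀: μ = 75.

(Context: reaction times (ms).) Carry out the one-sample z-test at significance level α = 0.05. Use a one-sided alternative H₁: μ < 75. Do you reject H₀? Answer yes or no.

reject H₀: yes

SE = σ/√n = 10/√30 = 1.8257
z = (x̄−μ₀)/SE = (71.83−75)/1.8257 = -1.7363
p-value (one-sided, H₁ less) = 0.04126
At α=0.05: p < α → reject H₀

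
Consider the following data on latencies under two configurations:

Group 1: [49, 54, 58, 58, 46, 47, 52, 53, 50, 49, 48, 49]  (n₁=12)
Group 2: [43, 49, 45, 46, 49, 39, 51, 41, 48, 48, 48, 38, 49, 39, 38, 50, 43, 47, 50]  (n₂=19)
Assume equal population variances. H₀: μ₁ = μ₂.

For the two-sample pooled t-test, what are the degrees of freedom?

df = n₁ + n₂ − 2 = 12 + 19 − 2 = 29

degrees of freedom = 29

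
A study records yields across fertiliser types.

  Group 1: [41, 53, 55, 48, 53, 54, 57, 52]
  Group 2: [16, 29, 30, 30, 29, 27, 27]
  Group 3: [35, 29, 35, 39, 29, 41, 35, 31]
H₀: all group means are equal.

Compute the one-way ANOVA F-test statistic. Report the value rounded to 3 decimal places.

test statistic = 53.831

Group means [51.62, 26.86, 34.25], grand mean 38.043
SSB = Σnᵢ(x̄ᵢ−x̄)² = 2466.724; SSW = ΣΣ(x−x̄ᵢ)² = 458.232
MSB = 2466.724/2 = 1233.3622; MSW = 458.232/20 = 22.9116
F = MSB/MSW = 53.8313
df = (2, 20)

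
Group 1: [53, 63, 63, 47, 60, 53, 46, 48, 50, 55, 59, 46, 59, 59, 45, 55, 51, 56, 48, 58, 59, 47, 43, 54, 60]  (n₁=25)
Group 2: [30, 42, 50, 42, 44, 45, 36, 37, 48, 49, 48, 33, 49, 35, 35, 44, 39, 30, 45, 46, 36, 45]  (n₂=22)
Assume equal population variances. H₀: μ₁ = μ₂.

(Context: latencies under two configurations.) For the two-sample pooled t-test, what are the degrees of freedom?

df = n₁ + n₂ − 2 = 25 + 22 − 2 = 45

degrees of freedom = 45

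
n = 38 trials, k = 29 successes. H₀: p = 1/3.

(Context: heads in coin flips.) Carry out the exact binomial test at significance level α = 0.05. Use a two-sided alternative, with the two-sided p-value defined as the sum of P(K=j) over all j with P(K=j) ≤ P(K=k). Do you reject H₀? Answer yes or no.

reject H₀: yes

Exact binomial: n=38, k=29, p₀=1/3=0.3333
P(X=j) = C(n,j)·p₀^j·(1−p₀)^(n−j); p = Σ P(X=j) over j with P(X=j) ≤ P(X=29)
p-value (two-sided) = 0.00000
At α=0.05: p < α → reject H₀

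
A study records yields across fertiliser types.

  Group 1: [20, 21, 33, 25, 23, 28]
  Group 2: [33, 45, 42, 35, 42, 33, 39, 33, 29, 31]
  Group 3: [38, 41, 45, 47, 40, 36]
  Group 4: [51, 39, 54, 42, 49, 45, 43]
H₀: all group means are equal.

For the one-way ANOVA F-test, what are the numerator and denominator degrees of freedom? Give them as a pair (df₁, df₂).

degrees of freedom = [3, 25]

k = 4 groups, N = 29 total
df = (k−1, N−k) = (4−1, 29−4) = (3, 25)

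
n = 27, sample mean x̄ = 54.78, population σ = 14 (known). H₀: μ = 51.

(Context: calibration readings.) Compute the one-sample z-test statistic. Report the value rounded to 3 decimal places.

SE = σ/√n = 14/√27 = 2.6943
z = (x̄−μ₀)/SE = (54.78−51)/2.6943 = 1.4030

test statistic = 1.403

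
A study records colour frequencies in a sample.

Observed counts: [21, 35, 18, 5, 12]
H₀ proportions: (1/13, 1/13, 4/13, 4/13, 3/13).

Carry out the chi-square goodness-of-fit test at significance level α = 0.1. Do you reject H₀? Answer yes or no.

reject H₀: yes

n = 91; E_i = n·p_i = [7.00, 7.00, 28.00, 28.00, 21.00]
χ² = (21−7.00)²/7.00 + (35−7.00)²/7.00 + (18−28.00)²/28.00 + (5−28.00)²/28.00 + (12−21.00)²/21.00 = 166.3214
df = 4
p-value (upper-tail) = 0.00000
At α=0.1: p < α → reject H₀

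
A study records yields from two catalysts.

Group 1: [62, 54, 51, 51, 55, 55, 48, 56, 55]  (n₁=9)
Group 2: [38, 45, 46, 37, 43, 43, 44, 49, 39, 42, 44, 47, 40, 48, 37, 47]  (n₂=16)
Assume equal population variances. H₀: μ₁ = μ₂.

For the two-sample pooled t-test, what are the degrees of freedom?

degrees of freedom = 23

df = n₁ + n₂ − 2 = 9 + 16 − 2 = 23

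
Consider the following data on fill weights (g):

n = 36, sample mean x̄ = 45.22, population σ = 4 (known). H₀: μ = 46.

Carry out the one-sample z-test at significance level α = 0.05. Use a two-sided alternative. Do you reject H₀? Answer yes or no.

SE = σ/√n = 4/√36 = 0.6667
z = (x̄−μ₀)/SE = (45.22−46)/0.6667 = -1.1700
p-value (two-sided) = 0.24200
At α=0.05: p ≥ α → fail to reject H₀

reject H₀: no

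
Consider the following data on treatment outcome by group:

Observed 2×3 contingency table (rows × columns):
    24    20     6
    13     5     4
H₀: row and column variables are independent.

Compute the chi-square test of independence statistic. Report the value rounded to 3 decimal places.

test statistic = 2.099

Row totals [50, 22], col totals [37, 25, 10], n=72
χ² = (24−25.69)²/25.69 + (20−17.36)²/17.36 + (6−6.94)²/6.94 + (13−11.31)²/11.31 + (5−7.64)²/7.64 + (4−3.06)²/3.06 = 2.0988
df = 2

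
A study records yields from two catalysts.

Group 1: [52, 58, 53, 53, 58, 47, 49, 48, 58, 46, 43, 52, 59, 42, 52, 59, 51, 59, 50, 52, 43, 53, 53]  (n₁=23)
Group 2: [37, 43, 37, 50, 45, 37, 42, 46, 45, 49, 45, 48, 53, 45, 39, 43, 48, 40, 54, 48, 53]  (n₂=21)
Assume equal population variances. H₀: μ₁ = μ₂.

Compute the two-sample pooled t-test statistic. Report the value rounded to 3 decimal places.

x̄₁=51.739, s₁=5.268, n₁=23
x̄₂=45.095, s₂=5.234, n₂=21
s_p² = [22·5.268² + 20·5.234²]/42 = 27.5772
SE = √(s_p²·(1/23+1/21)) = 1.5850
t = (51.739−45.095)/1.5850 = 4.1917
df = 42

test statistic = 4.192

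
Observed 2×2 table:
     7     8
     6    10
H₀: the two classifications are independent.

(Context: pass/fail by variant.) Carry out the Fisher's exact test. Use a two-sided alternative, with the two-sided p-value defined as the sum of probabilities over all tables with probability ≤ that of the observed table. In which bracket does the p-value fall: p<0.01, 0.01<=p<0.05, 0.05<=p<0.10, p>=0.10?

Margins: r₁=15, r₂=16, c₁=13, c₂=18, n=31
p_obs = C(15,7)·C(16,6)/C(31,13); sum pmf over tables with pmf ≤ p_obs
p-value (two-sided) = 0.72239
→ bracket: p>=0.10

p-value bracket: p>=0.10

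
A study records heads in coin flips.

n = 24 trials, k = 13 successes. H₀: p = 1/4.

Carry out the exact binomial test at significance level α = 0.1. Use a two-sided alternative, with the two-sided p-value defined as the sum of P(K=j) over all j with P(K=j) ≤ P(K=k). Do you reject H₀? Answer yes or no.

Exact binomial: n=24, k=13, p₀=1/4=0.2500
P(X=j) = C(n,j)·p₀^j·(1−p₀)^(n−j); p = Σ P(X=j) over j with P(X=j) ≤ P(X=13)
p-value (two-sided) = 0.00310
At α=0.1: p < α → reject H₀

reject H₀: yes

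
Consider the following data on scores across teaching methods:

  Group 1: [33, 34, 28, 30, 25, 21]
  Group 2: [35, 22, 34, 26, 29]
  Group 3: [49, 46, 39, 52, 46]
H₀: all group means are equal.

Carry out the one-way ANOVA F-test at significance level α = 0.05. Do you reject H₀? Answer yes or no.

Group means [28.50, 29.20, 46.40], grand mean 34.312
SSB = Σnᵢ(x̄ᵢ−x̄)² = 1063.938; SSW = ΣΣ(x−x̄ᵢ)² = 333.500
MSB = 1063.938/2 = 531.9688; MSW = 333.500/13 = 25.6538
F = MSB/MSW = 20.7364
df = (2, 13)
p-value (upper-tail) = 0.00009
At α=0.05: p < α → reject H₀

reject H₀: yes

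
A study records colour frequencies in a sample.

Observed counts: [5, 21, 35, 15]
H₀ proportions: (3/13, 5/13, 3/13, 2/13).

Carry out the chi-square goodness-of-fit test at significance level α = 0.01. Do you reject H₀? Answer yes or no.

n = 76; E_i = n·p_i = [17.54, 29.23, 17.54, 11.69]
χ² = (5−17.54)²/17.54 + (21−29.23)²/29.23 + (35−17.54)²/17.54 + (15−11.69)²/11.69 = 29.6022
df = 3
p-value (upper-tail) = 0.00000
At α=0.01: p < α → reject H₀

reject H₀: yes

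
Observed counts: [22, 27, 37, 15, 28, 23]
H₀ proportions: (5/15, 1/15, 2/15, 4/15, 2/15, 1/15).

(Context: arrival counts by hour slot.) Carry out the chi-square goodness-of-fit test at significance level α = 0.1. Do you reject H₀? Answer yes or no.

n = 152; E_i = n·p_i = [50.67, 10.13, 20.27, 40.53, 20.27, 10.13]
χ² = (22−50.67)²/50.67 + (27−10.13)²/10.13 + (37−20.27)²/20.27 + (15−40.53)²/40.53 + (28−20.27)²/20.27 + (23−10.13)²/10.13 = 93.4819
df = 5
p-value (upper-tail) = 0.00000
At α=0.1: p < α → reject H₀

reject H₀: yes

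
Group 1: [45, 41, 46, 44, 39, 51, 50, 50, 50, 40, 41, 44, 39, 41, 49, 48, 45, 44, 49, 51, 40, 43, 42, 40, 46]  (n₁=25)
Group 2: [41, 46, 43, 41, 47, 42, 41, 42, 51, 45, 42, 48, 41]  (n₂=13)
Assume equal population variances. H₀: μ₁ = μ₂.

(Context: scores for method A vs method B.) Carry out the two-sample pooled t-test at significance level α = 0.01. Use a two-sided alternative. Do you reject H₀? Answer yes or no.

x̄₁=44.720, s₁=4.078, n₁=25
x̄₂=43.846, s₂=3.262, n₂=13
s_p² = [24·4.078² + 12·3.262²]/36 = 14.6315
SE = √(s_p²·(1/25+1/13)) = 1.3080
t = (44.720−43.846)/1.3080 = 0.6681
df = 36
p-value (two-sided) = 0.50833
At α=0.01: p ≥ α → fail to reject H₀

reject H₀: no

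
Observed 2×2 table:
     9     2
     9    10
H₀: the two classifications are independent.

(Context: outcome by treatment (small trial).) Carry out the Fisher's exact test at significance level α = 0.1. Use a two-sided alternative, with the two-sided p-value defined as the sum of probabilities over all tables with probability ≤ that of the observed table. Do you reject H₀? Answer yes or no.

reject H₀: no

Margins: r₁=11, r₂=19, c₁=18, c₂=12, n=30
p_obs = C(11,9)·C(19,9)/C(30,18); sum pmf over tables with pmf ≤ p_obs
p-value (two-sided) = 0.12133
At α=0.1: p ≥ α → fail to reject H₀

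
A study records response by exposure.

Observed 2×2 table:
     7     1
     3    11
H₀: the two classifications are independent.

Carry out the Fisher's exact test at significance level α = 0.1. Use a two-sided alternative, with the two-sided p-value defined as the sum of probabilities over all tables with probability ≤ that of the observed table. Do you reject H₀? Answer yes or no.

Margins: r₁=8, r₂=14, c₁=10, c₂=12, n=22
p_obs = C(8,7)·C(14,3)/C(22,10); sum pmf over tables with pmf ≤ p_obs
p-value (two-sided) = 0.00619
At α=0.1: p < α → reject H₀

reject H₀: yes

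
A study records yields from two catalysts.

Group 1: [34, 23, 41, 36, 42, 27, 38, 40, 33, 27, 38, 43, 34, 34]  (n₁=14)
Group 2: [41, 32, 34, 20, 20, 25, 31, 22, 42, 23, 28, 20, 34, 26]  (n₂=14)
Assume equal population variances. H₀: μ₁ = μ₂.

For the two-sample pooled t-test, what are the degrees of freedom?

degrees of freedom = 26

df = n₁ + n₂ − 2 = 14 + 14 − 2 = 26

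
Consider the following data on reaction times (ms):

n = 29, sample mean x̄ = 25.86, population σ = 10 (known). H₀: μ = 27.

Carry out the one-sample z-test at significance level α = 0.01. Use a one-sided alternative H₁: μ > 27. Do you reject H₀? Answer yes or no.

SE = σ/√n = 10/√29 = 1.8570
z = (x̄−μ₀)/SE = (25.86−27)/1.8570 = -0.6139
p-value (one-sided, H₁ greater) = 0.73036
At α=0.01: p ≥ α → fail to reject H₀

reject H₀: no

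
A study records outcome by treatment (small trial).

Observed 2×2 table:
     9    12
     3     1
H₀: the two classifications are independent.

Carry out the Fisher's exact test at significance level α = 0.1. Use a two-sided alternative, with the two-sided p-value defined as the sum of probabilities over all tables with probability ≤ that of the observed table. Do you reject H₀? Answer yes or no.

Margins: r₁=21, r₂=4, c₁=12, c₂=13, n=25
p_obs = C(21,9)·C(4,3)/C(25,12); sum pmf over tables with pmf ≤ p_obs
p-value (two-sided) = 0.32174
At α=0.1: p ≥ α → fail to reject H₀

reject H₀: no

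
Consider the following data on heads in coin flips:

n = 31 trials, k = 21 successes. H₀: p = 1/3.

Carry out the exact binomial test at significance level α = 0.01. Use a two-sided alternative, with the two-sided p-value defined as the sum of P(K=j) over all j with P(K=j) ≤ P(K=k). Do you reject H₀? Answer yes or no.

Exact binomial: n=31, k=21, p₀=1/3=0.3333
P(X=j) = C(n,j)·p₀^j·(1−p₀)^(n−j); p = Σ P(X=j) over j with P(X=j) ≤ P(X=21)
p-value (two-sided) = 0.00015
At α=0.01: p < α → reject H₀

reject H₀: yes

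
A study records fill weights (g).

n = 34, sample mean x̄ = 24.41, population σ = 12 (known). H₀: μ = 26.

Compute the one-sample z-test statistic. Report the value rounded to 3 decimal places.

test statistic = -0.773

SE = σ/√n = 12/√34 = 2.0580
z = (x̄−μ₀)/SE = (24.41−26)/2.0580 = -0.7726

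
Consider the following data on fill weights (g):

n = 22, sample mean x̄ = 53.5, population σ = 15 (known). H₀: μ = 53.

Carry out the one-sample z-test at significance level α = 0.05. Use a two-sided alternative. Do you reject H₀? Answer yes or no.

reject H₀: no

SE = σ/√n = 15/√22 = 3.1980
z = (x̄−μ₀)/SE = (53.5−53)/3.1980 = 0.1563
p-value (two-sided) = 0.87576
At α=0.05: p ≥ α → fail to reject H₀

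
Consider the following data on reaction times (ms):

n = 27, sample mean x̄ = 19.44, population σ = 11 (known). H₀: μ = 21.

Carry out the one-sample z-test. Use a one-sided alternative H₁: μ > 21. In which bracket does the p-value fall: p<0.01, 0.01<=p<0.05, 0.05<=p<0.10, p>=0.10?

SE = σ/√n = 11/√27 = 2.1170
z = (x̄−μ₀)/SE = (19.44−21)/2.1170 = -0.7369
p-value (one-sided, H₁ greater) = 0.76941
→ bracket: p>=0.10

p-value bracket: p>=0.10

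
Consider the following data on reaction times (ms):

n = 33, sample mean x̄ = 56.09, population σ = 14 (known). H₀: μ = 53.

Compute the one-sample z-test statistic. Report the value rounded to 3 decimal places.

SE = σ/√n = 14/√33 = 2.4371
z = (x̄−μ₀)/SE = (56.09−53)/2.4371 = 1.2679

test statistic = 1.268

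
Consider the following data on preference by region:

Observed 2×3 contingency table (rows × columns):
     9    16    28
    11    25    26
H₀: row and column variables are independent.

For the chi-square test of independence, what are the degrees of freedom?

df = (r−1)(c−1) = (2−1)·(3−1) = 2

degrees of freedom = 2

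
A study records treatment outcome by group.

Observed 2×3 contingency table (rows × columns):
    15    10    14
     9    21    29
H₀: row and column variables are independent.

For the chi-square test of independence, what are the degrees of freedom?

df = (r−1)(c−1) = (2−1)·(3−1) = 2

degrees of freedom = 2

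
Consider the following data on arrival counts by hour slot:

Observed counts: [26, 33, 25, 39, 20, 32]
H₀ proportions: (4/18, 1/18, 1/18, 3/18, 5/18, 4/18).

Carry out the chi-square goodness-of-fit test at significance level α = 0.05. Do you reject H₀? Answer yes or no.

n = 175; E_i = n·p_i = [38.89, 9.72, 9.72, 29.17, 48.61, 38.89]
χ² = (26−38.89)²/38.89 + (33−9.72)²/9.72 + (25−9.72)²/9.72 + (39−29.17)²/29.17 + (20−48.61)²/48.61 + (32−38.89)²/38.89 = 105.3886
df = 5
p-value (upper-tail) = 0.00000
At α=0.05: p < α → reject H₀

reject H₀: yes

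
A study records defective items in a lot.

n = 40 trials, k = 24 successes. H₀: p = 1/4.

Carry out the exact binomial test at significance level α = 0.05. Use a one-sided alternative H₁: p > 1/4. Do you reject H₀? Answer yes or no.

Exact binomial: n=40, k=24, p₀=1/4=0.2500
P(X≥24) from Σ C(n,i)·p₀^i·(1−p₀)^(n−i)
p-value (one-sided, H₁ greater) = 0.00000
At α=0.05: p < α → reject H₀

reject H₀: yes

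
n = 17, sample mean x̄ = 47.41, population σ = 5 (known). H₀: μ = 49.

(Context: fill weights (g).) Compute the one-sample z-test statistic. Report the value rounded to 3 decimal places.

SE = σ/√n = 5/√17 = 1.2127
z = (x̄−μ₀)/SE = (47.41−49)/1.2127 = -1.3111

test statistic = -1.311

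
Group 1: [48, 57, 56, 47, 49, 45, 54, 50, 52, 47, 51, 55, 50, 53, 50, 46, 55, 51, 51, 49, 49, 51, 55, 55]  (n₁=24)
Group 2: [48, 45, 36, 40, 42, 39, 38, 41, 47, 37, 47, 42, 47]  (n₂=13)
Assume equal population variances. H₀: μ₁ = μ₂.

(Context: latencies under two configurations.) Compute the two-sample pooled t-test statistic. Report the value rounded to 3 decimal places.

x̄₁=51.083, s₁=3.335, n₁=24
x̄₂=42.231, s₂=4.186, n₂=13
s_p² = [23·3.335² + 12·4.186²]/35 = 13.3183
SE = √(s_p²·(1/24+1/13)) = 1.2567
t = (51.083−42.231)/1.2567 = 7.0440
df = 35

test statistic = 7.044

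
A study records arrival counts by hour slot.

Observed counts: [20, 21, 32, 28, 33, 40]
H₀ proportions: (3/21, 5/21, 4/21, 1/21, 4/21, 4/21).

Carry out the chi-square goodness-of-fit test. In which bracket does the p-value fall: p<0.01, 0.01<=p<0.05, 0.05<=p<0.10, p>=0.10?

n = 174; E_i = n·p_i = [24.86, 41.43, 33.14, 8.29, 33.14, 33.14]
χ² = (20−24.86)²/24.86 + (21−41.43)²/41.43 + (32−33.14)²/33.14 + (28−8.29)²/8.29 + (33−33.14)²/33.14 + (40−33.14)²/33.14 = 59.3876
df = 5
p-value (upper-tail) = 0.00000
→ bracket: p<0.01

p-value bracket: p<0.01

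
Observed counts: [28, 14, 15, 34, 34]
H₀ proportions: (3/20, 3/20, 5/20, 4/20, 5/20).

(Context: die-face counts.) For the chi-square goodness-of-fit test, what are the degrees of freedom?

df = k − 1 = 5 − 1 = 4

degrees of freedom = 4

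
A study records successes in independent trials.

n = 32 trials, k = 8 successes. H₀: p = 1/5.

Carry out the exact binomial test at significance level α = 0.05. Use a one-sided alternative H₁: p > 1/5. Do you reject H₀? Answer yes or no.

Exact binomial: n=32, k=8, p₀=1/5=0.2000
P(X≥8) from Σ C(n,i)·p₀^i·(1−p₀)^(n−i)
p-value (one-sided, H₁ greater) = 0.30176
At α=0.05: p ≥ α → fail to reject H₀

reject H₀: no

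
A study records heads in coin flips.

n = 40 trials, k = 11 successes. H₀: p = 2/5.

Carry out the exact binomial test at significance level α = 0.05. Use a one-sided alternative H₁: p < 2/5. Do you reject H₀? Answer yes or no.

Exact binomial: n=40, k=11, p₀=2/5=0.4000
P(X≤11) from Σ C(n,i)·p₀^i·(1−p₀)^(n−i)
p-value (one-sided, H₁ less) = 0.07095
At α=0.05: p ≥ α → fail to reject H₀

reject H₀: no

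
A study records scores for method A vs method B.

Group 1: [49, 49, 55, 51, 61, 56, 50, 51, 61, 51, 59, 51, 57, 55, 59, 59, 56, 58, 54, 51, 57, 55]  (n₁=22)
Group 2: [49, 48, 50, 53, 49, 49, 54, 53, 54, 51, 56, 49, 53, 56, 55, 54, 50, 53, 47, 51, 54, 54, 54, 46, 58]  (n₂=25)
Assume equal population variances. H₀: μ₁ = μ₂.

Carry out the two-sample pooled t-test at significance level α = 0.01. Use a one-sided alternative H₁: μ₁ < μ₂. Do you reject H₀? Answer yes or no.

x̄₁=54.773, s₁=3.878, n₁=22
x̄₂=52.000, s₂=3.082, n₂=25
s_p² = [21·3.878² + 24·3.082²]/45 = 12.0859
SE = √(s_p²·(1/22+1/25)) = 1.0163
t = (54.773−52.000)/1.0163 = 2.7284
df = 45
p-value (one-sided, H₁ less) = 0.99548
At α=0.01: p ≥ α → fail to reject H₀

reject H₀: no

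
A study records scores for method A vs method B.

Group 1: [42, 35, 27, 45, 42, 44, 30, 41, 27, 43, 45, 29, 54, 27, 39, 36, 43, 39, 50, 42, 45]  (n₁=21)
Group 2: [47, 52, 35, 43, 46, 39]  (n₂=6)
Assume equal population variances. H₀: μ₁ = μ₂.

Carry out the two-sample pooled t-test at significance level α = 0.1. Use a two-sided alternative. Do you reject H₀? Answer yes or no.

reject H₀: no

x̄₁=39.286, s₁=7.676, n₁=21
x̄₂=43.667, s₂=6.055, n₂=6
s_p² = [20·7.676² + 5·6.055²]/25 = 54.4648
SE = √(s_p²·(1/21+1/6)) = 3.4163
t = (39.286−43.667)/3.4163 = -1.2824
df = 25
p-value (two-sided) = 0.21148
At α=0.1: p ≥ α → fail to reject H₀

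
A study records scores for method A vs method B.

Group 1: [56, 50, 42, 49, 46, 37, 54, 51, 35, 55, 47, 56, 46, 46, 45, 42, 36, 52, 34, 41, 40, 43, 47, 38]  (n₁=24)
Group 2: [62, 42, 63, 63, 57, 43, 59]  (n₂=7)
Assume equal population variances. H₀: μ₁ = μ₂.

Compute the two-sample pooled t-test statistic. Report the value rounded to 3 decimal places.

x̄₁=45.333, s₁=6.709, n₁=24
x̄₂=55.571, s₂=9.199, n₂=7
s_p² = [23·6.709² + 6·9.199²]/29 = 53.2085
SE = √(s_p²·(1/24+1/7)) = 3.1334
t = (45.333−55.571)/3.1334 = -3.2674
df = 29

test statistic = -3.267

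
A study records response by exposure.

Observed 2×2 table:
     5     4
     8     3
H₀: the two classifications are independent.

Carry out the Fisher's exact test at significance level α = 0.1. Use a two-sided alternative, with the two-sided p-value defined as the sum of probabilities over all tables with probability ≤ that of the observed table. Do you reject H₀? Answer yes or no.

Margins: r₁=9, r₂=11, c₁=13, c₂=7, n=20
p_obs = C(9,5)·C(11,8)/C(20,13); sum pmf over tables with pmf ≤ p_obs
p-value (two-sided) = 0.64241
At α=0.1: p ≥ α → fail to reject H₀

reject H₀: no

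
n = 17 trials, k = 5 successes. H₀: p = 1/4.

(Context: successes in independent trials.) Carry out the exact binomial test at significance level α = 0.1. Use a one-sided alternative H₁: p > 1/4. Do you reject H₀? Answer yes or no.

Exact binomial: n=17, k=5, p₀=1/4=0.2500
P(X≥5) from Σ C(n,i)·p₀^i·(1−p₀)^(n−i)
p-value (one-sided, H₁ greater) = 0.42611
At α=0.1: p ≥ α → fail to reject H₀

reject H₀: no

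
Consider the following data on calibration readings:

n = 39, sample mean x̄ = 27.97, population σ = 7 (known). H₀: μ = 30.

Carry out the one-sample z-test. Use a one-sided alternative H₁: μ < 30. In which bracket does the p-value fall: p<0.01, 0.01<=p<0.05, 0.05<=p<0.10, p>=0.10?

SE = σ/√n = 7/√39 = 1.1209
z = (x̄−μ₀)/SE = (27.97−30)/1.1209 = -1.8110
p-value (one-sided, H₁ less) = 0.03507
→ bracket: 0.01<=p<0.05

p-value bracket: 0.01<=p<0.05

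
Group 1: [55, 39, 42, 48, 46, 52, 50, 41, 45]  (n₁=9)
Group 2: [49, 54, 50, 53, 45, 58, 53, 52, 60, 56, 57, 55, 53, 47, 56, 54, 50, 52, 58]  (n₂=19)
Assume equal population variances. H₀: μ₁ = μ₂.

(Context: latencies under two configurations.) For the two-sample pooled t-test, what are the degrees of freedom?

df = n₁ + n₂ − 2 = 9 + 19 − 2 = 26

degrees of freedom = 26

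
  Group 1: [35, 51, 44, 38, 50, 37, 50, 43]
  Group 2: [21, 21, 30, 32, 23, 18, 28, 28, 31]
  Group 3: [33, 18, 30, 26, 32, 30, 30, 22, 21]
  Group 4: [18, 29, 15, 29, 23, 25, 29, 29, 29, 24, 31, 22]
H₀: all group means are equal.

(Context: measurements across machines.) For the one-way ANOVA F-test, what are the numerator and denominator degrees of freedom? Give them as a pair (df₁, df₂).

degrees of freedom = [3, 34]

k = 4 groups, N = 38 total
df = (k−1, N−k) = (4−1, 38−4) = (3, 34)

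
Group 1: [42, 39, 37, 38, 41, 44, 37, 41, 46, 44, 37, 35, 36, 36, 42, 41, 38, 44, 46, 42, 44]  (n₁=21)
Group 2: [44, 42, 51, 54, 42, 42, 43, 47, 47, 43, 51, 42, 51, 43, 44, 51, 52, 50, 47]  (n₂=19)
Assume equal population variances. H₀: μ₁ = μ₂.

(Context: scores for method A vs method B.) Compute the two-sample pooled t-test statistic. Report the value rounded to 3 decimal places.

test statistic = -5.112

x̄₁=40.476, s₁=3.459, n₁=21
x̄₂=46.632, s₂=4.153, n₂=19
s_p² = [20·3.459² + 18·4.153²]/38 = 14.4647
SE = √(s_p²·(1/21+1/19)) = 1.2042
t = (40.476−46.632)/1.2042 = -5.1116
df = 38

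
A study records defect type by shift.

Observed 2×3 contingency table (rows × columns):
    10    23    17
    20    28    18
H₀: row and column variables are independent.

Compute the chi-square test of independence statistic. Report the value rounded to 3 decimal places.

Row totals [50, 66], col totals [30, 51, 35], n=116
χ² = (10−12.93)²/12.93 + (23−21.98)²/21.98 + (17−15.09)²/15.09 + (20−17.07)²/17.07 + (28−29.02)²/29.02 + (18−19.91)²/19.91 = 1.6771
df = 2

test statistic = 1.677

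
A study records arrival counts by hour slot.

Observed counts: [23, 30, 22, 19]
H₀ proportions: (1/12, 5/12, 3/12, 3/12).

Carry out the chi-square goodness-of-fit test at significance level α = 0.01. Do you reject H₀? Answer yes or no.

n = 94; E_i = n·p_i = [7.83, 39.17, 23.50, 23.50]
χ² = (23−7.83)²/7.83 + (30−39.17)²/39.17 + (22−23.50)²/23.50 + (19−23.50)²/23.50 = 32.4681
df = 3
p-value (upper-tail) = 0.00000
At α=0.01: p < α → reject H₀

reject H₀: yes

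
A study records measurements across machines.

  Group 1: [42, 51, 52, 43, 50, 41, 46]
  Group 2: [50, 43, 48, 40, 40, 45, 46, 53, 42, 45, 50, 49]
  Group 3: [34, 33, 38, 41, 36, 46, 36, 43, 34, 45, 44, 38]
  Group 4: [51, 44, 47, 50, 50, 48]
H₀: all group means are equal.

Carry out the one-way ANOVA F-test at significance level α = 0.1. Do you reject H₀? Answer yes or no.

Group means [46.43, 45.92, 39.00, 48.33], grand mean 44.162
SSB = Σnᵢ(x̄ᵢ−x̄)² = 497.063; SSW = ΣΣ(x−x̄ᵢ)² = 587.964
MSB = 497.063/3 = 165.6876; MSW = 587.964/33 = 17.8171
F = MSB/MSW = 9.2994
df = (3, 33)
p-value (upper-tail) = 0.00013
At α=0.1: p < α → reject H₀

reject H₀: yes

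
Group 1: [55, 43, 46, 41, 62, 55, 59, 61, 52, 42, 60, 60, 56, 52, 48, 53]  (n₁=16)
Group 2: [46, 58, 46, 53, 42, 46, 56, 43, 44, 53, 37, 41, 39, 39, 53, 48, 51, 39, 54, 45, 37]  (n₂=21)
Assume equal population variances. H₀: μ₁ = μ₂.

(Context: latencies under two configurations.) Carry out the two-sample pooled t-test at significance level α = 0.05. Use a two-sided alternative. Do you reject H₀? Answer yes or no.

x̄₁=52.812, s₁=7.007, n₁=16
x̄₂=46.190, s₂=6.509, n₂=21
s_p² = [15·7.007² + 20·6.509²]/35 = 45.2479
SE = √(s_p²·(1/16+1/21)) = 2.2322
t = (52.812−46.190)/2.2322 = 2.9666
df = 35
p-value (two-sided) = 0.00540
At α=0.05: p < α → reject H₀

reject H₀: yes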